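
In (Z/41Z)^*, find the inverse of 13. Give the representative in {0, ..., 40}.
13^(−1) ≡ 19 (mod 41)

Apply the extended Euclidean algorithm to (41, 13), tracking rows (r, s, t) with s·41 + t·13 = r. Each division r_prev = q·r_cur + r_new produces the new row as (previous row) − q·(current row):
  row A: (41, 1, 0)   [1·41 + 0·13 = 41]
  row B: (13, 0, 1)   [0·41 + 1·13 = 13]
  41 = 3·13 + 2   → row C = row A − 3·row B = (2, 1, −3)   [check: 1·41 − 3·13 = 2]
  13 = 6·2 + 1   → row D = row B − 6·row C = (1, −6, 19)   [check: −6·41 + 19·13 = 1]
  2 = 2·1 + 0   → remainder 0, stop. gcd = 1 (last nonzero row D).
The gcd is 1, so 13 is invertible mod 41. The last nonzero row gives −6·41 + 19·13 = 1, so t = 19. So 13^(−1) ≡ 19 (mod 41). Verify: 13 · 19 = 247 ≡ 1 (mod 41). ✓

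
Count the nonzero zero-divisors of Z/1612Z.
Z/1612Z has 891 nonzero zero-divisors

In Z/1612Z each nonzero element is either a unit (gcd with 1612 is 1) or a zero-divisor (gcd > 1). The number of units is φ(1612): factorise 1612 = 2^2 · 13 · 31, so φ(1612) = (2^2 − 2^1) · (13 − 1) · (31 − 1) = 2 · 12 · 30 = 720. The nonzero elements number 1612 − 1 = 1611. Hence the nonzero zero-divisors number 1611 − 720 = 891.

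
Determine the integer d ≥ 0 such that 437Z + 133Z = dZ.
In the PID Z, (a, b) is generated by gcd(a, b). Compute gcd(437, 133) with the extended Euclidean algorithm, tracking rows (r, s, t) with s·437 + t·133 = r:
  row A: (437, 1, 0)   [1·437 + 0·133 = 437]
  row B: (133, 0, 1)   [0·437 + 1·133 = 133]
  437 = 3·133 + 38   → row C = row A − 3·row B = (38, 1, −3)   [check: 1·437 − 3·133 = 38]
  133 = 3·38 + 19   → row D = row B − 3·row C = (19, −3, 10)   [check: −3·437 + 10·133 = 19]
  38 = 2·19 + 0   → remainder 0, stop. gcd = 19 (last nonzero row D).
So gcd(437, 133) = 19, with Bézout identity −3·437 + 10·133 = 19. Containment (⊇): the Bézout identity exhibits 19 as an element of (437, 133), giving (19) ⊆ (437, 133). Containment (⊆): since 19 | 437 and 19 | 133 (437 = 19·23, 133 = 19·7), every Z-linear combination of 437 and 133 is divisible by 19, so (437, 133) ⊆ (19). Therefore (437, 133) = (19), d = 19.

Final answer: (437, 133) = (19); d = 19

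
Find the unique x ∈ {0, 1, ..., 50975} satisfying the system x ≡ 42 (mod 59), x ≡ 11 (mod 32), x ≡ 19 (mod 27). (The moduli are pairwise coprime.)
The moduli 59, 32, 27 are pairwise coprime, so by the CRT there is a unique solution mod 59·32·27 = 50976.
Solve by successive substitution. Start with x ≡ 42 (mod 59).
  Combine with x ≡ 11 (mod 32): write x = 42 + 59·t and require 42 + 59·t ≡ 11 (mod 32), i.e. 59·t ≡ 11 − 42 ≡ 1 (mod 32). Since 59^(−1) ≡ 19 (mod 32) (59 ≡ 27 (mod 32)), t ≡ 19·1 ≡ 19 (mod 32). So x ≡ 42 + 59·19 = 1163 (mod 1888).
  Combine with x ≡ 19 (mod 27): write x = 1163 + 1888·t and require 1163 + 1888·t ≡ 19 (mod 27), i.e. 1888·t ≡ 19 − 1163 ≡ 17 (mod 27). Since 1888^(−1) ≡ 13 (mod 27) (1888 ≡ 25 (mod 27)), t ≡ 13·17 ≡ 5 (mod 27). So x ≡ 1163 + 1888·5 = 10603 (mod 50976).
Unique solution in [0, 50976): x = 10603.

Final answer: x ≡ 10603 (mod 50976); the representative in [0, 50976) is 10603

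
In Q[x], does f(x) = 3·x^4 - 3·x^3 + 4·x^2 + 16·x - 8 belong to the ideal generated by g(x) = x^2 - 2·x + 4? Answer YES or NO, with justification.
YES

In Q[x] the ideal (g) consists of all multiples of g, so f ∈ (g) iff g | f, i.e. iff the remainder of f on division by g is 0. Divide f by g (g is monic, so eliminate the leading term of the running remainder at each step):
  leading term 3·x^4: subtract (3·x^2)·g(x) = 3·x^4 - 6·x^3 + 12·x^2, leaving 3·x^3 - 8·x^2 + 16·x - 8
  leading term 3·x^3: subtract (3·x)·g(x) = 3·x^3 - 6·x^2 + 12·x, leaving -2·x^2 + 4·x - 8
  leading term -2·x^2: subtract (-2)·g(x) = -2·x^2 + 4·x - 8, leaving 0
The remainder is 0, so f(x) = g(x) · h(x) with h(x) = 3·x^2 + 3·x - 2. Hence g | f, i.e. f ∈ (g).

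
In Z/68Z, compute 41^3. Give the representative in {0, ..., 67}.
Use repeated squaring. Binary(3) = 11. Walk through the bits of the exponent 3 left-to-right: at each bit after the leading one, square the running value, then multiply by 41 if the bit is 1 (always reducing mod 68):
  bit 1 = 1 (leading): start with 41.
  bit 2 = 1: square 41^2 = 1681 ≡ 49; bit is 1, so multiply 49·41 = 2009 ≡ 37 (mod 68).
Final value: 41^3 ≡ 37 (mod 68).

Final answer: 37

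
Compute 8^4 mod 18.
10

Use repeated squaring. Binary(4) = 100. Walk through the bits of the exponent 4 left-to-right: at each bit after the leading one, square the running value, then multiply by 8 if the bit is 1 (always reducing mod 18):
  bit 1 = 1 (leading): start with 8.
  bit 2 = 0: square 8^2 = 64 ≡ 10 (mod 18).
  bit 3 = 0: square 10^2 = 100 ≡ 10 (mod 18).
Final value: 8^4 ≡ 10 (mod 18).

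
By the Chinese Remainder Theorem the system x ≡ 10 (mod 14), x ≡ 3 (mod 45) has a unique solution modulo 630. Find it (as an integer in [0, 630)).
The moduli 14, 45 are pairwise coprime, so by the CRT there is a unique solution mod 14·45 = 630.
Solve by successive substitution. Start with x ≡ 10 (mod 14).
  Combine with x ≡ 3 (mod 45): write x = 10 + 14·t and require 10 + 14·t ≡ 3 (mod 45), i.e. 14·t ≡ 3 − 10 ≡ 38 (mod 45). Since 14^(−1) ≡ 29 (mod 45), t ≡ 29·38 ≡ 22 (mod 45). So x ≡ 10 + 14·22 = 318 (mod 630).
Unique solution in [0, 630): x = 318.

Final answer: x ≡ 318 (mod 630); the representative in [0, 630) is 318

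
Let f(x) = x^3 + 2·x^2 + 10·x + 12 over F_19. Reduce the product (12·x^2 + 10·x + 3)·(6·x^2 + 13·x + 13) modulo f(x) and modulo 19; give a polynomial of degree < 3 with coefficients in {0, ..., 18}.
a · b ≡ 10·x^2 + 10·x + 11 (mod f(x))

Multiply as integer polynomials: a · b = 72·x^4 + 216·x^3 + 304·x^2 + 169·x + 39. Reducing coefficients mod 19: a · b ≡ 15·x^4 + 7·x^3 + 17·x + 1. Now divide by f(x) = x^3 + 2·x^2 + 10·x + 12 in F_19[x], eliminating the leading term at each step:
  leading term 15·x^4: subtract (15·x)·f(x) = 15·x^4 + 11·x^3 + 17·x^2 + 9·x, leaving 15·x^3 + 2·x^2 + 8·x + 1 (coefficients mod 19)
  leading term 15·x^3: subtract (15)·f(x) = 15·x^3 + 11·x^2 + 17·x + 9, leaving 10·x^2 + 10·x + 11 (coefficients mod 19)
The degree is now < 3, so this is the remainder. Hence a · b ≡ 10·x^2 + 10·x + 11 in F_19[x]/(f).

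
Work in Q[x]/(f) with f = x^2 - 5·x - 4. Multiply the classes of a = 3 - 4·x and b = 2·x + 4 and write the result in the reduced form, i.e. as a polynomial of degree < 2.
First multiply in Q[x] without reducing: a · b = -8·x^2 - 10·x + 12. Now divide by f(x) = x^2 - 5·x - 4, eliminating the leading term at each step:
  leading term -8·x^2: subtract (-8)·f(x) = -8·x^2 + 40·x + 32, leaving -50·x - 20
The degree is now < 2, so this is the remainder. Hence a · b ≡ -50·x - 20 in Q[x]/(f).

Final answer: a · b ≡ -50·x - 20 (mod f(x))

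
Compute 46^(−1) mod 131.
Apply the extended Euclidean algorithm to (131, 46), tracking rows (r, s, t) with s·131 + t·46 = r. Each division r_prev = q·r_cur + r_new produces the new row as (previous row) − q·(current row):
  row A: (131, 1, 0)   [1·131 + 0·46 = 131]
  row B: (46, 0, 1)   [0·131 + 1·46 = 46]
  131 = 2·46 + 39   → row C = row A − 2·row B = (39, 1, −2)   [check: 1·131 − 2·46 = 39]
  46 = 1·39 + 7   → row D = row B − 1·row C = (7, −1, 3)   [check: −1·131 + 3·46 = 7]
  39 = 5·7 + 4   → row E = row C − 5·row D = (4, 6, −17)   [check: 6·131 − 17·46 = 4]
  7 = 1·4 + 3   → row F = row D − 1·row E = (3, −7, 20)   [check: −7·131 + 20·46 = 3]
  4 = 1·3 + 1   → row G = row E − 1·row F = (1, 13, −37)   [check: 13·131 − 37·46 = 1]
  3 = 3·1 + 0   → remainder 0, stop. gcd = 1 (last nonzero row G).
The gcd is 1, so 46 is invertible mod 131. The last nonzero row gives 13·131 − 37·46 = 1, so t = −37. So 46^(−1) ≡ −37 ≡ 94 (mod 131). Verify: 46 · 94 = 4324 ≡ 1 (mod 131). ✓

Final answer: 46^(−1) ≡ 94 (mod 131)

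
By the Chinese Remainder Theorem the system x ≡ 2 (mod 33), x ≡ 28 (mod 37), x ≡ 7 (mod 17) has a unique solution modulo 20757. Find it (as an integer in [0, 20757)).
x ≡ 398 (mod 20757); the representative in [0, 20757) is 398

The moduli 33, 37, 17 are pairwise coprime, so by the CRT there is a unique solution mod 33·37·17 = 20757.
Solve by successive substitution. Start with x ≡ 2 (mod 33).
  Combine with x ≡ 28 (mod 37): write x = 2 + 33·t and require 2 + 33·t ≡ 28 (mod 37), i.e. 33·t ≡ 28 − 2 ≡ 26 (mod 37). Since 33^(−1) ≡ 9 (mod 37), t ≡ 9·26 ≡ 12 (mod 37). So x ≡ 2 + 33·12 = 398 (mod 1221).
  Combine with x ≡ 7 (mod 17): write x = 398 + 1221·t and require 398 + 1221·t ≡ 7 (mod 17), i.e. 1221·t ≡ 7 − 398 ≡ 0 (mod 17). Since 1221^(−1) ≡ 11 (mod 17) (1221 ≡ 14 (mod 17)), t ≡ 11·0 ≡ 0 (mod 17). So x ≡ 398 + 1221·0 = 398 (mod 20757).
Unique solution in [0, 20757): x = 398.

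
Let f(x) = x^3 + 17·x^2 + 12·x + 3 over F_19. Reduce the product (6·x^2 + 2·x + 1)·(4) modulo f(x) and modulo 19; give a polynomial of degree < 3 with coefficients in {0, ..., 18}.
a · b ≡ 5·x^2 + 8·x + 4 (mod f(x))

Multiply as integer polynomials: a · b = 24·x^2 + 8·x + 4. Reducing coefficients mod 19: a · b ≡ 5·x^2 + 8·x + 4. This already has degree < 3, so no reduction by f is needed. Hence a · b ≡ 5·x^2 + 8·x + 4 in F_19[x]/(f).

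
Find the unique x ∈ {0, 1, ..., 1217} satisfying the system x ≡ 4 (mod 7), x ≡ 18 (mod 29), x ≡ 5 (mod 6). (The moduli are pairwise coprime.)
x ≡ 221 (mod 1218); the representative in [0, 1218) is 221

The moduli 7, 29, 6 are pairwise coprime, so by the CRT there is a unique solution mod 7·29·6 = 1218.
Solve by successive substitution. Start with x ≡ 4 (mod 7).
  Combine with x ≡ 18 (mod 29): write x = 4 + 7·t and require 4 + 7·t ≡ 18 (mod 29), i.e. 7·t ≡ 18 − 4 ≡ 14 (mod 29). Since 7^(−1) ≡ 25 (mod 29), t ≡ 25·14 ≡ 2 (mod 29). So x ≡ 4 + 7·2 = 18 (mod 203).
  Combine with x ≡ 5 (mod 6): write x = 18 + 203·t and require 18 + 203·t ≡ 5 (mod 6), i.e. 203·t ≡ 5 − 18 ≡ 5 (mod 6). Since 203^(−1) ≡ 5 (mod 6) (203 ≡ 5 (mod 6)), t ≡ 5·5 ≡ 1 (mod 6). So x ≡ 18 + 203·1 = 221 (mod 1218).
Unique solution in [0, 1218): x = 221.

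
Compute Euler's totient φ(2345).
φ(2345) = 1584

φ is multiplicative, with φ(p^e) = p^e − p^(e−1). Factorise 2345 = 5 · 7 · 67. Then
  φ(2345) = (5 − 1) · (7 − 1) · (67 − 1) = 4 · 6 · 66 = 1584.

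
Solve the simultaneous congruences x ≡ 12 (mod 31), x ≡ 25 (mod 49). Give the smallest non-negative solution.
The moduli 31, 49 are pairwise coprime, so by the CRT there is a unique solution mod 31·49 = 1519.
Solve by successive substitution. Start with x ≡ 12 (mod 31).
  Combine with x ≡ 25 (mod 49): write x = 12 + 31·t and require 12 + 31·t ≡ 25 (mod 49), i.e. 31·t ≡ 25 − 12 ≡ 13 (mod 49). Since 31^(−1) ≡ 19 (mod 49), t ≡ 19·13 ≡ 2 (mod 49). So x ≡ 12 + 31·2 = 74 (mod 1519).
Unique solution in [0, 1519): x = 74.

Final answer: x ≡ 74 (mod 1519); the representative in [0, 1519) is 74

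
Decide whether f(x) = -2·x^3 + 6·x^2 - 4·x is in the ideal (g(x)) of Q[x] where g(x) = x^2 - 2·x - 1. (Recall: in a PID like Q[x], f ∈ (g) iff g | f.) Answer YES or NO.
In Q[x] the ideal (g) consists of all multiples of g, so f ∈ (g) iff g | f, i.e. iff the remainder of f on division by g is 0. Divide f by g (g is monic, so eliminate the leading term of the running remainder at each step):
  leading term -2·x^3: subtract (-2·x)·g(x) = -2·x^3 + 4·x^2 + 2·x, leaving 2·x^2 - 6·x
  leading term 2·x^2: subtract (2)·g(x) = 2·x^2 - 4·x - 2, leaving 2 - 2·x
The remainder r(x) = 2 - 2·x ≠ 0 (and deg r < deg g), so g ∤ f, i.e. f ∉ (g).

Final answer: NO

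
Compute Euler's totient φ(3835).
φ is multiplicative, with φ(p^e) = p^e − p^(e−1). Factorise 3835 = 5 · 13 · 59. Then
  φ(3835) = (5 − 1) · (13 − 1) · (59 − 1) = 4 · 12 · 58 = 2784.

Final answer: φ(3835) = 2784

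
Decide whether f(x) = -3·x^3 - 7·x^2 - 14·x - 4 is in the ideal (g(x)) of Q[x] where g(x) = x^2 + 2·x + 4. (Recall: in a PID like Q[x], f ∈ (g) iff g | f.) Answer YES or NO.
YES

In Q[x] the ideal (g) consists of all multiples of g, so f ∈ (g) iff g | f, i.e. iff the remainder of f on division by g is 0. Divide f by g (g is monic, so eliminate the leading term of the running remainder at each step):
  leading term -3·x^3: subtract (-3·x)·g(x) = -3·x^3 - 6·x^2 - 12·x, leaving -x^2 - 2·x - 4
  leading term -x^2: subtract (-1)·g(x) = -x^2 - 2·x - 4, leaving 0
The remainder is 0, so f(x) = g(x) · h(x) with h(x) = -3·x - 1. Hence g | f, i.e. f ∈ (g).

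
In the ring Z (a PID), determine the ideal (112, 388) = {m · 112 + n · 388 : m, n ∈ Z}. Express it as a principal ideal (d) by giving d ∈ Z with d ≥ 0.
(112, 388) = (4); d = 4

In the PID Z, (a, b) is generated by gcd(a, b). Compute gcd(388, 112) with the extended Euclidean algorithm, tracking rows (r, s, t) with s·388 + t·112 = r:
  row A: (388, 1, 0)   [1·388 + 0·112 = 388]
  row B: (112, 0, 1)   [0·388 + 1·112 = 112]
  388 = 3·112 + 52   → row C = row A − 3·row B = (52, 1, −3)   [check: 1·388 − 3·112 = 52]
  112 = 2·52 + 8   → row D = row B − 2·row C = (8, −2, 7)   [check: −2·388 + 7·112 = 8]
  52 = 6·8 + 4   → row E = row C − 6·row D = (4, 13, −45)   [check: 13·388 − 45·112 = 4]
  8 = 2·4 + 0   → remainder 0, stop. gcd = 4 (last nonzero row E).
So gcd(112, 388) = 4, with Bézout identity 13·388 − 45·112 = 4. Containment (⊇): the Bézout identity exhibits 4 as an element of (112, 388), giving (4) ⊆ (112, 388). Containment (⊆): since 4 | 112 and 4 | 388 (112 = 4·28, 388 = 4·97), every Z-linear combination of 112 and 388 is divisible by 4, so (112, 388) ⊆ (4). Therefore (112, 388) = (4), d = 4.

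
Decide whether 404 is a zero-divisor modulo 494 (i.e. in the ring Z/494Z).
YES

gcd(404, 494) = 2 > 1, so 404 is not a unit in Z/494Z. In Z/nZ every nonzero non-unit is a zero-divisor: explicitly, take b = 494/gcd = 247 ≠ 0 (mod 494); then 404·247 = 99788 = 202·494, i.e. 404·247 ≡ 0 (mod 494). So 404 is a zero-divisor.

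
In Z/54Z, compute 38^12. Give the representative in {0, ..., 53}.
46

Use repeated squaring. Binary(12) = 1100. Walk through the bits of the exponent 12 left-to-right: at each bit after the leading one, square the running value, then multiply by 38 if the bit is 1 (always reducing mod 54):
  bit 1 = 1 (leading): start with 38.
  bit 2 = 1: square 38^2 = 1444 ≡ 40; bit is 1, so multiply 40·38 = 1520 ≡ 8 (mod 54).
  bit 3 = 0: square 8^2 = 64 ≡ 10 (mod 54).
  bit 4 = 0: square 10^2 = 100 ≡ 46 (mod 54).
Final value: 38^12 ≡ 46 (mod 54).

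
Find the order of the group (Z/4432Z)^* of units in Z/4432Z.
(Z/4432Z)^* consists of the classes a with gcd(a, 4432) = 1, so its order is φ(4432). φ is multiplicative, with φ(p^e) = p^e − p^(e−1). Factorise 4432 = 2^4 · 277. Then
  φ(4432) = (2^4 − 2^3) · (277 − 1) = 8 · 276 = 2208.
Thus |(Z/4432Z)^*| = 2208.

Final answer: |(Z/4432Z)^*| = 2208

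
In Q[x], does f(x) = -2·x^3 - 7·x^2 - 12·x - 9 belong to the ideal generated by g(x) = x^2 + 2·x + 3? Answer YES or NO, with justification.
In Q[x] the ideal (g) consists of all multiples of g, so f ∈ (g) iff g | f, i.e. iff the remainder of f on division by g is 0. Divide f by g (g is monic, so eliminate the leading term of the running remainder at each step):
  leading term -2·x^3: subtract (-2·x)·g(x) = -2·x^3 - 4·x^2 - 6·x, leaving -3·x^2 - 6·x - 9
  leading term -3·x^2: subtract (-3)·g(x) = -3·x^2 - 6·x - 9, leaving 0
The remainder is 0, so f(x) = g(x) · h(x) with h(x) = -2·x - 3. Hence g | f, i.e. f ∈ (g).

Final answer: YES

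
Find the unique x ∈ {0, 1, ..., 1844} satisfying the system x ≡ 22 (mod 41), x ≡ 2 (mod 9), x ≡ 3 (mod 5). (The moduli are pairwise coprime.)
The moduli 41, 9, 5 are pairwise coprime, so by the CRT there is a unique solution mod 41·9·5 = 1845.
Solve by successive substitution. Start with x ≡ 22 (mod 41).
  Combine with x ≡ 2 (mod 9): write x = 22 + 41·t and require 22 + 41·t ≡ 2 (mod 9), i.e. 41·t ≡ 2 − 22 ≡ 7 (mod 9). Since 41^(−1) ≡ 2 (mod 9) (41 ≡ 5 (mod 9)), t ≡ 2·7 ≡ 5 (mod 9). So x ≡ 22 + 41·5 = 227 (mod 369).
  Combine with x ≡ 3 (mod 5): write x = 227 + 369·t and require 227 + 369·t ≡ 3 (mod 5), i.e. 369·t ≡ 3 − 227 ≡ 1 (mod 5). Since 369^(−1) ≡ 4 (mod 5) (369 ≡ 4 (mod 5)), t ≡ 4·1 ≡ 4 (mod 5). So x ≡ 227 + 369·4 = 1703 (mod 1845).
Unique solution in [0, 1845): x = 1703.

Final answer: x ≡ 1703 (mod 1845); the representative in [0, 1845) is 1703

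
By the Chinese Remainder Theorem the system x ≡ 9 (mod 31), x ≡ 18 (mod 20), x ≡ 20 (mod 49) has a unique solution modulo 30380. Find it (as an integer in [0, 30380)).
The moduli 31, 20, 49 are pairwise coprime, so by the CRT there is a unique solution mod 31·20·49 = 30380.
Solve by successive substitution. Start with x ≡ 9 (mod 31).
  Combine with x ≡ 18 (mod 20): write x = 9 + 31·t and require 9 + 31·t ≡ 18 (mod 20), i.e. 31·t ≡ 18 − 9 ≡ 9 (mod 20). Since 31^(−1) ≡ 11 (mod 20) (31 ≡ 11 (mod 20)), t ≡ 11·9 ≡ 19 (mod 20). So x ≡ 9 + 31·19 = 598 (mod 620).
  Combine with x ≡ 20 (mod 49): write x = 598 + 620·t and require 598 + 620·t ≡ 20 (mod 49), i.e. 620·t ≡ 20 − 598 ≡ 10 (mod 49). Since 620^(−1) ≡ 23 (mod 49) (620 ≡ 32 (mod 49)), t ≡ 23·10 ≡ 34 (mod 49). So x ≡ 598 + 620·34 = 21678 (mod 30380).
Unique solution in [0, 30380): x = 21678.

Final answer: x ≡ 21678 (mod 30380); the representative in [0, 30380) is 21678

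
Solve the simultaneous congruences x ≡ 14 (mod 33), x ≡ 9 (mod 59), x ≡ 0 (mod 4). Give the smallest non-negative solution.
x ≡ 2192 (mod 7788); the representative in [0, 7788) is 2192

The moduli 33, 59, 4 are pairwise coprime, so by the CRT there is a unique solution mod 33·59·4 = 7788.
Solve by successive substitution. Start with x ≡ 14 (mod 33).
  Combine with x ≡ 9 (mod 59): write x = 14 + 33·t and require 14 + 33·t ≡ 9 (mod 59), i.e. 33·t ≡ 9 − 14 ≡ 54 (mod 59). Since 33^(−1) ≡ 34 (mod 59), t ≡ 34·54 ≡ 7 (mod 59). So x ≡ 14 + 33·7 = 245 (mod 1947).
  Combine with x ≡ 0 (mod 4): write x = 245 + 1947·t and require 245 + 1947·t ≡ 0 (mod 4), i.e. 1947·t ≡ 0 − 245 ≡ 3 (mod 4). Since 1947^(−1) ≡ 3 (mod 4) (1947 ≡ 3 (mod 4)), t ≡ 3·3 ≡ 1 (mod 4). So x ≡ 245 + 1947·1 = 2192 (mod 7788).
Unique solution in [0, 7788): x = 2192.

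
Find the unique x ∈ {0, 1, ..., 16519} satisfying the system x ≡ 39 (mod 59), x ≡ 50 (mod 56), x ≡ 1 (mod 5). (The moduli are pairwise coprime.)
The moduli 59, 56, 5 are pairwise coprime, so by the CRT there is a unique solution mod 59·56·5 = 16520.
Solve by successive substitution. Start with x ≡ 39 (mod 59).
  Combine with x ≡ 50 (mod 56): write x = 39 + 59·t and require 39 + 59·t ≡ 50 (mod 56), i.e. 59·t ≡ 50 − 39 ≡ 11 (mod 56). Since 59^(−1) ≡ 19 (mod 56) (59 ≡ 3 (mod 56)), t ≡ 19·11 ≡ 41 (mod 56). So x ≡ 39 + 59·41 = 2458 (mod 3304).
  Combine with x ≡ 1 (mod 5): write x = 2458 + 3304·t and require 2458 + 3304·t ≡ 1 (mod 5), i.e. 3304·t ≡ 1 − 2458 ≡ 3 (mod 5). Since 3304^(−1) ≡ 4 (mod 5) (3304 ≡ 4 (mod 5)), t ≡ 4·3 ≡ 2 (mod 5). So x ≡ 2458 + 3304·2 = 9066 (mod 16520).
Unique solution in [0, 16520): x = 9066.

Final answer: x ≡ 9066 (mod 16520); the representative in [0, 16520) is 9066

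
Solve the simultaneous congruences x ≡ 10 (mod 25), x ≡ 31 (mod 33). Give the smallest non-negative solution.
The moduli 25, 33 are pairwise coprime, so by the CRT there is a unique solution mod 25·33 = 825.
Solve by successive substitution. Start with x ≡ 10 (mod 25).
  Combine with x ≡ 31 (mod 33): write x = 10 + 25·t and require 10 + 25·t ≡ 31 (mod 33), i.e. 25·t ≡ 31 − 10 ≡ 21 (mod 33). Since 25^(−1) ≡ 4 (mod 33), t ≡ 4·21 ≡ 18 (mod 33). So x ≡ 10 + 25·18 = 460 (mod 825).
Unique solution in [0, 825): x = 460.

Final answer: x ≡ 460 (mod 825); the representative in [0, 825) is 460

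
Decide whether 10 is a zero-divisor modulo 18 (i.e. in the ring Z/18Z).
gcd(10, 18) = 2 > 1, so 10 is not a unit in Z/18Z. In Z/nZ every nonzero non-unit is a zero-divisor: explicitly, take b = 18/gcd = 9 ≠ 0 (mod 18); then 10·9 = 90 = 5·18, i.e. 10·9 ≡ 0 (mod 18). So 10 is a zero-divisor.

Final answer: YES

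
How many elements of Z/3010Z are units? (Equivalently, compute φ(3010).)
Z/3010Z has φ(3010) = 1008 units

An element a ∈ Z/3010Z is a unit iff gcd(a, 3010) = 1, so the number of units is φ(3010). φ is multiplicative, with φ(p^e) = p^e − p^(e−1). Factorise 3010 = 2 · 5 · 7 · 43. Then
  φ(3010) = (2 − 1) · (5 − 1) · (7 − 1) · (43 − 1) = 1 · 4 · 6 · 42 = 1008.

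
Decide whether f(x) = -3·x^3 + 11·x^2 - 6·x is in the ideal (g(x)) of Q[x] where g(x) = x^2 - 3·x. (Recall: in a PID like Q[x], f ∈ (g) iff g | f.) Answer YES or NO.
In Q[x] the ideal (g) consists of all multiples of g, so f ∈ (g) iff g | f, i.e. iff the remainder of f on division by g is 0. Divide f by g (g is monic, so eliminate the leading term of the running remainder at each step):
  leading term -3·x^3: subtract (-3·x)·g(x) = -3·x^3 + 9·x^2, leaving 2·x^2 - 6·x
  leading term 2·x^2: subtract (2)·g(x) = 2·x^2 - 6·x, leaving 0
The remainder is 0, so f(x) = g(x) · h(x) with h(x) = 2 - 3·x. Hence g | f, i.e. f ∈ (g).

Final answer: YES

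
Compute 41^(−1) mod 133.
41^(−1) ≡ 13 (mod 133)

Apply the extended Euclidean algorithm to (133, 41), tracking rows (r, s, t) with s·133 + t·41 = r. Each division r_prev = q·r_cur + r_new produces the new row as (previous row) − q·(current row):
  row A: (133, 1, 0)   [1·133 + 0·41 = 133]
  row B: (41, 0, 1)   [0·133 + 1·41 = 41]
  133 = 3·41 + 10   → row C = row A − 3·row B = (10, 1, −3)   [check: 1·133 − 3·41 = 10]
  41 = 4·10 + 1   → row D = row B − 4·row C = (1, −4, 13)   [check: −4·133 + 13·41 = 1]
  10 = 10·1 + 0   → remainder 0, stop. gcd = 1 (last nonzero row D).
The gcd is 1, so 41 is invertible mod 133. The last nonzero row gives −4·133 + 13·41 = 1, so t = 13. So 41^(−1) ≡ 13 (mod 133). Verify: 41 · 13 = 533 ≡ 1 (mod 133). ✓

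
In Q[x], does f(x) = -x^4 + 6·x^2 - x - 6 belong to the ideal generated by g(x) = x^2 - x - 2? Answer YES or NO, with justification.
In Q[x] the ideal (g) consists of all multiples of g, so f ∈ (g) iff g | f, i.e. iff the remainder of f on division by g is 0. Divide f by g (g is monic, so eliminate the leading term of the running remainder at each step):
  leading term -x^4: subtract (-x^2)·g(x) = -x^4 + x^3 + 2·x^2, leaving -x^3 + 4·x^2 - x - 6
  leading term -x^3: subtract (-x)·g(x) = -x^3 + x^2 + 2·x, leaving 3·x^2 - 3·x - 6
  leading term 3·x^2: subtract (3)·g(x) = 3·x^2 - 3·x - 6, leaving 0
The remainder is 0, so f(x) = g(x) · h(x) with h(x) = -x^2 - x + 3. Hence g | f, i.e. f ∈ (g).

Final answer: YES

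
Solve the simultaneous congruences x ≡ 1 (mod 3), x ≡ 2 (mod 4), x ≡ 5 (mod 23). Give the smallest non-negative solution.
The moduli 3, 4, 23 are pairwise coprime, so by the CRT there is a unique solution mod 3·4·23 = 276.
Solve by successive substitution. Start with x ≡ 1 (mod 3).
  Combine with x ≡ 2 (mod 4): write x = 1 + 3·t and require 1 + 3·t ≡ 2 (mod 4), i.e. 3·t ≡ 2 − 1 ≡ 1 (mod 4). Since 3^(−1) ≡ 3 (mod 4), t ≡ 3·1 ≡ 3 (mod 4). So x ≡ 1 + 3·3 = 10 (mod 12).
  Combine with x ≡ 5 (mod 23): write x = 10 + 12·t and require 10 + 12·t ≡ 5 (mod 23), i.e. 12·t ≡ 5 − 10 ≡ 18 (mod 23). Since 12^(−1) ≡ 2 (mod 23), t ≡ 2·18 ≡ 13 (mod 23). So x ≡ 10 + 12·13 = 166 (mod 276).
Unique solution in [0, 276): x = 166.

Final answer: x ≡ 166 (mod 276); the representative in [0, 276) is 166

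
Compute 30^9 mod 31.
30

Use repeated squaring. Binary(9) = 1001. Walk through the bits of the exponent 9 left-to-right: at each bit after the leading one, square the running value, then multiply by 30 if the bit is 1 (always reducing mod 31):
  bit 1 = 1 (leading): start with 30.
  bit 2 = 0: square 30^2 = 900 ≡ 1 (mod 31).
  bit 3 = 0: square 1^2 = 1 (mod 31).
  bit 4 = 1: square 1^2 = 1; bit is 1, so multiply 1·30 = 30 (mod 31).
Final value: 30^9 ≡ 30 (mod 31).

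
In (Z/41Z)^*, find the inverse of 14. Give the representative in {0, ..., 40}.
Apply the extended Euclidean algorithm to (41, 14), tracking rows (r, s, t) with s·41 + t·14 = r. Each division r_prev = q·r_cur + r_new produces the new row as (previous row) − q·(current row):
  row A: (41, 1, 0)   [1·41 + 0·14 = 41]
  row B: (14, 0, 1)   [0·41 + 1·14 = 14]
  41 = 2·14 + 13   → row C = row A − 2·row B = (13, 1, −2)   [check: 1·41 − 2·14 = 13]
  14 = 1·13 + 1   → row D = row B − 1·row C = (1, −1, 3)   [check: −1·41 + 3·14 = 1]
  13 = 13·1 + 0   → remainder 0, stop. gcd = 1 (last nonzero row D).
The gcd is 1, so 14 is invertible mod 41. The last nonzero row gives −1·41 + 3·14 = 1, so t = 3. So 14^(−1) ≡ 3 (mod 41). Verify: 14 · 3 = 42 ≡ 1 (mod 41). ✓

Final answer: 14^(−1) ≡ 3 (mod 41)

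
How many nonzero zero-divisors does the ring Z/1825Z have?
Z/1825Z has 384 nonzero zero-divisors

In Z/1825Z each nonzero element is either a unit (gcd with 1825 is 1) or a zero-divisor (gcd > 1). The number of units is φ(1825): factorise 1825 = 5^2 · 73, so φ(1825) = (5^2 − 5^1) · (73 − 1) = 20 · 72 = 1440. The nonzero elements number 1825 − 1 = 1824. Hence the nonzero zero-divisors number 1824 − 1440 = 384.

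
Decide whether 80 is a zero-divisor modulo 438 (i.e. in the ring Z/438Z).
gcd(80, 438) = 2 > 1, so 80 is not a unit in Z/438Z. In Z/nZ every nonzero non-unit is a zero-divisor: explicitly, take b = 438/gcd = 219 ≠ 0 (mod 438); then 80·219 = 17520 = 40·438, i.e. 80·219 ≡ 0 (mod 438). So 80 is a zero-divisor.

Final answer: YES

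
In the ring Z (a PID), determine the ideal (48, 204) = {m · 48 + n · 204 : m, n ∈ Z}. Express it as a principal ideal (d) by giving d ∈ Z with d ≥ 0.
(48, 204) = (12); d = 12

In the PID Z, (a, b) is generated by gcd(a, b). Compute gcd(204, 48) with the extended Euclidean algorithm, tracking rows (r, s, t) with s·204 + t·48 = r:
  row A: (204, 1, 0)   [1·204 + 0·48 = 204]
  row B: (48, 0, 1)   [0·204 + 1·48 = 48]
  204 = 4·48 + 12   → row C = row A − 4·row B = (12, 1, −4)   [check: 1·204 − 4·48 = 12]
  48 = 4·12 + 0   → remainder 0, stop. gcd = 12 (last nonzero row C).
So gcd(48, 204) = 12, with Bézout identity 1·204 − 4·48 = 12. Containment (⊇): the Bézout identity exhibits 12 as an element of (48, 204), giving (12) ⊆ (48, 204). Containment (⊆): since 12 | 48 and 12 | 204 (48 = 12·4, 204 = 12·17), every Z-linear combination of 48 and 204 is divisible by 12, so (48, 204) ⊆ (12). Therefore (48, 204) = (12), d = 12.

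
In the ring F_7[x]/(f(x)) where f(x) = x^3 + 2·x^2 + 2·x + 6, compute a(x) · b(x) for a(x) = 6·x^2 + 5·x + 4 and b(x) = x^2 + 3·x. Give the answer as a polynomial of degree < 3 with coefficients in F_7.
a · b ≡ 6·x^2 + 3·x + 4 (mod f(x))

Multiply as integer polynomials: a · b = 6·x^4 + 23·x^3 + 19·x^2 + 12·x. Reducing coefficients mod 7: a · b ≡ 6·x^4 + 2·x^3 + 5·x^2 + 5·x. Now divide by f(x) = x^3 + 2·x^2 + 2·x + 6 in F_7[x], eliminating the leading term at each step:
  leading term 6·x^4: subtract (6·x)·f(x) = 6·x^4 + 5·x^3 + 5·x^2 + x, leaving 4·x^3 + 4·x (coefficients mod 7)
  leading term 4·x^3: subtract (4)·f(x) = 4·x^3 + x^2 + x + 3, leaving 6·x^2 + 3·x + 4 (coefficients mod 7)
The degree is now < 3, so this is the remainder. Hence a · b ≡ 6·x^2 + 3·x + 4 in F_7[x]/(f).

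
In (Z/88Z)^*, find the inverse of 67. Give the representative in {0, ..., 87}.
Apply the extended Euclidean algorithm to (88, 67), tracking rows (r, s, t) with s·88 + t·67 = r. Each division r_prev = q·r_cur + r_new produces the new row as (previous row) − q·(current row):
  row A: (88, 1, 0)   [1·88 + 0·67 = 88]
  row B: (67, 0, 1)   [0·88 + 1·67 = 67]
  88 = 1·67 + 21   → row C = row A − 1·row B = (21, 1, −1)   [check: 1·88 − 1·67 = 21]
  67 = 3·21 + 4   → row D = row B − 3·row C = (4, −3, 4)   [check: −3·88 + 4·67 = 4]
  21 = 5·4 + 1   → row E = row C − 5·row D = (1, 16, −21)   [check: 16·88 − 21·67 = 1]
  4 = 4·1 + 0   → remainder 0, stop. gcd = 1 (last nonzero row E).
The gcd is 1, so 67 is invertible mod 88. The last nonzero row gives 16·88 − 21·67 = 1, so t = −21. So 67^(−1) ≡ −21 ≡ 67 (mod 88). Verify: 67 · 67 = 4489 ≡ 1 (mod 88). ✓

Final answer: 67^(−1) ≡ 67 (mod 88)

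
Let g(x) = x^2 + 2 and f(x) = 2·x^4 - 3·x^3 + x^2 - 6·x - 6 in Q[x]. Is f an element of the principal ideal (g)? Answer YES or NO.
In Q[x] the ideal (g) consists of all multiples of g, so f ∈ (g) iff g | f, i.e. iff the remainder of f on division by g is 0. Divide f by g (g is monic, so eliminate the leading term of the running remainder at each step):
  leading term 2·x^4: subtract (2·x^2)·g(x) = 2·x^4 + 4·x^2, leaving -3·x^3 - 3·x^2 - 6·x - 6
  leading term -3·x^3: subtract (-3·x)·g(x) = -3·x^3 - 6·x, leaving -3·x^2 - 6
  leading term -3·x^2: subtract (-3)·g(x) = -3·x^2 - 6, leaving 0
The remainder is 0, so f(x) = g(x) · h(x) with h(x) = 2·x^2 - 3·x - 3. Hence g | f, i.e. f ∈ (g).

Final answer: YES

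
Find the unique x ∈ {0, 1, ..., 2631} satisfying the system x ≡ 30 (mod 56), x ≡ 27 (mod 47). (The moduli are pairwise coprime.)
The moduli 56, 47 are pairwise coprime, so by the CRT there is a unique solution mod 56·47 = 2632.
Solve by successive substitution. Start with x ≡ 30 (mod 56).
  Combine with x ≡ 27 (mod 47): write x = 30 + 56·t and require 30 + 56·t ≡ 27 (mod 47), i.e. 56·t ≡ 27 − 30 ≡ 44 (mod 47). Since 56^(−1) ≡ 21 (mod 47) (56 ≡ 9 (mod 47)), t ≡ 21·44 ≡ 31 (mod 47). So x ≡ 30 + 56·31 = 1766 (mod 2632).
Unique solution in [0, 2632): x = 1766.

Final answer: x ≡ 1766 (mod 2632); the representative in [0, 2632) is 1766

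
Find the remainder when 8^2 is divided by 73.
Use repeated squaring. Binary(2) = 10. Walk through the bits of the exponent 2 left-to-right: at each bit after the leading one, square the running value, then multiply by 8 if the bit is 1 (always reducing mod 73):
  bit 1 = 1 (leading): start with 8.
  bit 2 = 0: square 8^2 = 64 (mod 73).
Final value: 8^2 ≡ 64 (mod 73).

Final answer: 64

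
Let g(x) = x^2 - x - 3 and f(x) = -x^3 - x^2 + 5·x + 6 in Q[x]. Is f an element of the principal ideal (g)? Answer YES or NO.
In Q[x] the ideal (g) consists of all multiples of g, so f ∈ (g) iff g | f, i.e. iff the remainder of f on division by g is 0. Divide f by g (g is monic, so eliminate the leading term of the running remainder at each step):
  leading term -x^3: subtract (-x)·g(x) = -x^3 + x^2 + 3·x, leaving -2·x^2 + 2·x + 6
  leading term -2·x^2: subtract (-2)·g(x) = -2·x^2 + 2·x + 6, leaving 0
The remainder is 0, so f(x) = g(x) · h(x) with h(x) = -x - 2. Hence g | f, i.e. f ∈ (g).

Final answer: YES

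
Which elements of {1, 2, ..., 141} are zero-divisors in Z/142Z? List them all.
An element a ∈ Z/142Z (with a ≠ 0) is a zero-divisor iff gcd(a, 142) > 1 (because a is a unit precisely when gcd(a, n) = 1, and in Z/nZ every nonzero, non-unit element is a zero-divisor). Scan a = 1, ..., 141 and keep those with gcd(a, 142) > 1:
  gcd(2, 142) = 2, gcd(4, 142) = 2, gcd(6, 142) = 2, gcd(8, 142) = 2, gcd(10, 142) = 2, gcd(12, 142) = 2, gcd(14, 142) = 2, gcd(16, 142) = 2, gcd(18, 142) = 2, gcd(20, 142) = 2, gcd(22, 142) = 2, gcd(24, 142) = 2, gcd(26, 142) = 2, gcd(28, 142) = 2, gcd(30, 142) = 2, gcd(32, 142) = 2, gcd(34, 142) = 2, gcd(36, 142) = 2, gcd(38, 142) = 2, gcd(40, 142) = 2, gcd(42, 142) = 2, gcd(44, 142) = 2, gcd(46, 142) = 2, gcd(48, 142) = 2, gcd(50, 142) = 2, gcd(52, 142) = 2, gcd(54, 142) = 2, gcd(56, 142) = 2, gcd(58, 142) = 2, gcd(60, 142) = 2, gcd(62, 142) = 2, gcd(64, 142) = 2, gcd(66, 142) = 2, gcd(68, 142) = 2, gcd(70, 142) = 2, gcd(71, 142) = 71, gcd(72, 142) = 2, gcd(74, 142) = 2, gcd(76, 142) = 2, gcd(78, 142) = 2, gcd(80, 142) = 2, gcd(82, 142) = 2, gcd(84, 142) = 2, gcd(86, 142) = 2, gcd(88, 142) = 2, gcd(90, 142) = 2, gcd(92, 142) = 2, gcd(94, 142) = 2, gcd(96, 142) = 2, gcd(98, 142) = 2, gcd(100, 142) = 2, gcd(102, 142) = 2, gcd(104, 142) = 2, gcd(106, 142) = 2, gcd(108, 142) = 2, gcd(110, 142) = 2, gcd(112, 142) = 2, gcd(114, 142) = 2, gcd(116, 142) = 2, gcd(118, 142) = 2, gcd(120, 142) = 2, gcd(122, 142) = 2, gcd(124, 142) = 2, gcd(126, 142) = 2, gcd(128, 142) = 2, gcd(130, 142) = 2, gcd(132, 142) = 2, gcd(134, 142) = 2, gcd(136, 142) = 2, gcd(138, 142) = 2, gcd(140, 142) = 2.
All other a ∈ {1, ..., 141} have gcd(a, 142) = 1 and are units. So the nonzero zero-divisors are exactly the 71 values of a appearing in this scan.

Final answer: nonzero zero-divisors of Z/142Z = {2, 4, 6, 8, 10, 12, 14, 16, 18, 20, 22, 24, 26, 28, 30, 32, 34, 36, 38, 40, 42, 44, 46, 48, 50, 52, 54, 56, 58, 60, 62, 64, 66, 68, 70, 71, 72, 74, 76, 78, 80, 82, 84, 86, 88, 90, 92, 94, 96, 98, 100, 102, 104, 106, 108, 110, 112, 114, 116, 118, 120, 122, 124, 126, 128, 130, 132, 134, 136, 138, 140}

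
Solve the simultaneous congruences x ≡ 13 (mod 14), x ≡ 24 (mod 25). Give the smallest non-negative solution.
The moduli 14, 25 are pairwise coprime, so by the CRT there is a unique solution mod 14·25 = 350.
Solve by successive substitution. Start with x ≡ 13 (mod 14).
  Combine with x ≡ 24 (mod 25): write x = 13 + 14·t and require 13 + 14·t ≡ 24 (mod 25), i.e. 14·t ≡ 24 − 13 ≡ 11 (mod 25). Since 14^(−1) ≡ 9 (mod 25), t ≡ 9·11 ≡ 24 (mod 25). So x ≡ 13 + 14·24 = 349 (mod 350).
Unique solution in [0, 350): x = 349.

Final answer: x ≡ 349 (mod 350); the representative in [0, 350) is 349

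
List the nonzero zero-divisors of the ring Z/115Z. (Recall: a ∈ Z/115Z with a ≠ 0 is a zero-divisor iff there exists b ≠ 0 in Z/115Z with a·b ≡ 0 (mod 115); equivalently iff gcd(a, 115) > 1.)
An element a ∈ Z/115Z (with a ≠ 0) is a zero-divisor iff gcd(a, 115) > 1 (because a is a unit precisely when gcd(a, n) = 1, and in Z/nZ every nonzero, non-unit element is a zero-divisor). Scan a = 1, ..., 114 and keep those with gcd(a, 115) > 1:
  gcd(5, 115) = 5, gcd(10, 115) = 5, gcd(15, 115) = 5, gcd(20, 115) = 5, gcd(23, 115) = 23, gcd(25, 115) = 5, gcd(30, 115) = 5, gcd(35, 115) = 5, gcd(40, 115) = 5, gcd(45, 115) = 5, gcd(46, 115) = 23, gcd(50, 115) = 5, gcd(55, 115) = 5, gcd(60, 115) = 5, gcd(65, 115) = 5, gcd(69, 115) = 23, gcd(70, 115) = 5, gcd(75, 115) = 5, gcd(80, 115) = 5, gcd(85, 115) = 5, gcd(90, 115) = 5, gcd(92, 115) = 23, gcd(95, 115) = 5, gcd(100, 115) = 5, gcd(105, 115) = 5, gcd(110, 115) = 5.
All other a ∈ {1, ..., 114} have gcd(a, 115) = 1 and are units. So the nonzero zero-divisors are exactly the 26 values of a appearing in this scan.

Final answer: nonzero zero-divisors of Z/115Z = {5, 10, 15, 20, 23, 25, 30, 35, 40, 45, 46, 50, 55, 60, 65, 69, 70, 75, 80, 85, 90, 92, 95, 100, 105, 110}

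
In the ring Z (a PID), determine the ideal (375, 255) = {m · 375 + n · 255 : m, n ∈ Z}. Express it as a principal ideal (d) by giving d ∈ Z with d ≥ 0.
(375, 255) = (15); d = 15

In the PID Z, (a, b) is generated by gcd(a, b). Compute gcd(375, 255) with the extended Euclidean algorithm, tracking rows (r, s, t) with s·375 + t·255 = r:
  row A: (375, 1, 0)   [1·375 + 0·255 = 375]
  row B: (255, 0, 1)   [0·375 + 1·255 = 255]
  375 = 1·255 + 120   → row C = row A − 1·row B = (120, 1, −1)   [check: 1·375 − 1·255 = 120]
  255 = 2·120 + 15   → row D = row B − 2·row C = (15, −2, 3)   [check: −2·375 + 3·255 = 15]
  120 = 8·15 + 0   → remainder 0, stop. gcd = 15 (last nonzero row D).
So gcd(375, 255) = 15, with Bézout identity −2·375 + 3·255 = 15. Containment (⊇): the Bézout identity exhibits 15 as an element of (375, 255), giving (15) ⊆ (375, 255). Containment (⊆): since 15 | 375 and 15 | 255 (375 = 15·25, 255 = 15·17), every Z-linear combination of 375 and 255 is divisible by 15, so (375, 255) ⊆ (15). Therefore (375, 255) = (15), d = 15.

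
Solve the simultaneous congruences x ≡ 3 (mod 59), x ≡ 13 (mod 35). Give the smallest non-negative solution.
x ≡ 888 (mod 2065); the representative in [0, 2065) is 888

The moduli 59, 35 are pairwise coprime, so by the CRT there is a unique solution mod 59·35 = 2065.
Solve by successive substitution. Start with x ≡ 3 (mod 59).
  Combine with x ≡ 13 (mod 35): write x = 3 + 59·t and require 3 + 59·t ≡ 13 (mod 35), i.e. 59·t ≡ 13 − 3 ≡ 10 (mod 35). Since 59^(−1) ≡ 19 (mod 35) (59 ≡ 24 (mod 35)), t ≡ 19·10 ≡ 15 (mod 35). So x ≡ 3 + 59·15 = 888 (mod 2065).
Unique solution in [0, 2065): x = 888.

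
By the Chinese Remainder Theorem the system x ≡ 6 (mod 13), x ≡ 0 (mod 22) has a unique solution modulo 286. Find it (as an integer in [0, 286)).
x ≡ 110 (mod 286); the representative in [0, 286) is 110

The moduli 13, 22 are pairwise coprime, so by the CRT there is a unique solution mod 13·22 = 286.
Solve by successive substitution. Start with x ≡ 6 (mod 13).
  Combine with x ≡ 0 (mod 22): write x = 6 + 13·t and require 6 + 13·t ≡ 0 (mod 22), i.e. 13·t ≡ 0 − 6 ≡ 16 (mod 22). Since 13^(−1) ≡ 17 (mod 22), t ≡ 17·16 ≡ 8 (mod 22). So x ≡ 6 + 13·8 = 110 (mod 286).
Unique solution in [0, 286): x = 110.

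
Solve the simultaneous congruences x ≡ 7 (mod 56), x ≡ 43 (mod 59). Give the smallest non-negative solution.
x ≡ 2639 (mod 3304); the representative in [0, 3304) is 2639

The moduli 56, 59 are pairwise coprime, so by the CRT there is a unique solution mod 56·59 = 3304.
Solve by successive substitution. Start with x ≡ 7 (mod 56).
  Combine with x ≡ 43 (mod 59): write x = 7 + 56·t and require 7 + 56·t ≡ 43 (mod 59), i.e. 56·t ≡ 43 − 7 ≡ 36 (mod 59). Since 56^(−1) ≡ 39 (mod 59), t ≡ 39·36 ≡ 47 (mod 59). So x ≡ 7 + 56·47 = 2639 (mod 3304).
Unique solution in [0, 3304): x = 2639.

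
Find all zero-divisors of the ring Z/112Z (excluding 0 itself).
An element a ∈ Z/112Z (with a ≠ 0) is a zero-divisor iff gcd(a, 112) > 1 (because a is a unit precisely when gcd(a, n) = 1, and in Z/nZ every nonzero, non-unit element is a zero-divisor). Scan a = 1, ..., 111 and keep those with gcd(a, 112) > 1:
  gcd(2, 112) = 2, gcd(4, 112) = 4, gcd(6, 112) = 2, gcd(7, 112) = 7, gcd(8, 112) = 8, gcd(10, 112) = 2, gcd(12, 112) = 4, gcd(14, 112) = 14, gcd(16, 112) = 16, gcd(18, 112) = 2, gcd(20, 112) = 4, gcd(21, 112) = 7, gcd(22, 112) = 2, gcd(24, 112) = 8, gcd(26, 112) = 2, gcd(28, 112) = 28, gcd(30, 112) = 2, gcd(32, 112) = 16, gcd(34, 112) = 2, gcd(35, 112) = 7, gcd(36, 112) = 4, gcd(38, 112) = 2, gcd(40, 112) = 8, gcd(42, 112) = 14, gcd(44, 112) = 4, gcd(46, 112) = 2, gcd(48, 112) = 16, gcd(49, 112) = 7, gcd(50, 112) = 2, gcd(52, 112) = 4, gcd(54, 112) = 2, gcd(56, 112) = 56, gcd(58, 112) = 2, gcd(60, 112) = 4, gcd(62, 112) = 2, gcd(63, 112) = 7, gcd(64, 112) = 16, gcd(66, 112) = 2, gcd(68, 112) = 4, gcd(70, 112) = 14, gcd(72, 112) = 8, gcd(74, 112) = 2, gcd(76, 112) = 4, gcd(77, 112) = 7, gcd(78, 112) = 2, gcd(80, 112) = 16, gcd(82, 112) = 2, gcd(84, 112) = 28, gcd(86, 112) = 2, gcd(88, 112) = 8, gcd(90, 112) = 2, gcd(91, 112) = 7, gcd(92, 112) = 4, gcd(94, 112) = 2, gcd(96, 112) = 16, gcd(98, 112) = 14, gcd(100, 112) = 4, gcd(102, 112) = 2, gcd(104, 112) = 8, gcd(105, 112) = 7, gcd(106, 112) = 2, gcd(108, 112) = 4, gcd(110, 112) = 2.
All other a ∈ {1, ..., 111} have gcd(a, 112) = 1 and are units. So the nonzero zero-divisors are exactly the 63 values of a appearing in this scan.

Final answer: nonzero zero-divisors of Z/112Z = {2, 4, 6, 7, 8, 10, 12, 14, 16, 18, 20, 21, 22, 24, 26, 28, 30, 32, 34, 35, 36, 38, 40, 42, 44, 46, 48, 49, 50, 52, 54, 56, 58, 60, 62, 63, 64, 66, 68, 70, 72, 74, 76, 77, 78, 80, 82, 84, 86, 88, 90, 91, 92, 94, 96, 98, 100, 102, 104, 105, 106, 108, 110}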